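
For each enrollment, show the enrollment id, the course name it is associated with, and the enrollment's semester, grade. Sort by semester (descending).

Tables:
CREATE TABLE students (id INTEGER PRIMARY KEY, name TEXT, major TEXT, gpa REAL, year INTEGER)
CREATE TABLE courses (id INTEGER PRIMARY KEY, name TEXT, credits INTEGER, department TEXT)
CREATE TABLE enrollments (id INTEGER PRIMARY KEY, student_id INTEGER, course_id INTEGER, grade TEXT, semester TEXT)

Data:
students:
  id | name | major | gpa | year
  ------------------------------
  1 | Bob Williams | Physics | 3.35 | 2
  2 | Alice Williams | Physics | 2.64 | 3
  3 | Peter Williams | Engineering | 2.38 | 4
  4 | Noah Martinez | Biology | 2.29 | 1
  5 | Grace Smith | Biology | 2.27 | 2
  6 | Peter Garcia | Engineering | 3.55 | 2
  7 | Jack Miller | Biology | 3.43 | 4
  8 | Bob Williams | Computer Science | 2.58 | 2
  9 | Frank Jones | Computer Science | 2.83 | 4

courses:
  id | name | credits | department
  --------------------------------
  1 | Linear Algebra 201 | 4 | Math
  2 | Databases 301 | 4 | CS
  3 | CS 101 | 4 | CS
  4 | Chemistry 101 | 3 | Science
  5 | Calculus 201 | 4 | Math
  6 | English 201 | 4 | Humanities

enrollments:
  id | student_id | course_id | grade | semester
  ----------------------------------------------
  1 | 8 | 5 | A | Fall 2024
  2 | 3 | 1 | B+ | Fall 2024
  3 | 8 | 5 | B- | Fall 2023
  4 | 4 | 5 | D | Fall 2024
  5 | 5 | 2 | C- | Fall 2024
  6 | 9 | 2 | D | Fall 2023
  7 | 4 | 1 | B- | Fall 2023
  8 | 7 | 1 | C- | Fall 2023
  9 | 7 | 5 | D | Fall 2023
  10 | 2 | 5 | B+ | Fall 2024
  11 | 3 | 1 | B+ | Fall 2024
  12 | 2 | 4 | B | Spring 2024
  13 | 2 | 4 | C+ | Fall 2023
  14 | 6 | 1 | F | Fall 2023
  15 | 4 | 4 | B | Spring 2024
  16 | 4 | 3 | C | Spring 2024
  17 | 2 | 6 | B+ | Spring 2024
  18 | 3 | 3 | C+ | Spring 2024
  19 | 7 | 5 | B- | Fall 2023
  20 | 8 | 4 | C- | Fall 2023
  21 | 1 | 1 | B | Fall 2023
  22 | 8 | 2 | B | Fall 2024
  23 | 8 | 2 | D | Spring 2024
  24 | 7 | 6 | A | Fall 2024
SELECT c.id, p.name AS course, c.semester, c.grade FROM enrollments c JOIN courses p ON c.course_id = p.id ORDER BY c.semester DESC

Execution result:
id | course | semester | grade
12 | Chemistry 101 | Spring 2024 | B
15 | Chemistry 101 | Spring 2024 | B
16 | CS 101 | Spring 2024 | C
17 | English 201 | Spring 2024 | B+
18 | CS 101 | Spring 2024 | C+
23 | Databases 301 | Spring 2024 | D
1 | Calculus 201 | Fall 2024 | A
2 | Linear Algebra 201 | Fall 2024 | B+
4 | Calculus 201 | Fall 2024 | D
5 | Databases 301 | Fall 2024 | C-
10 | Calculus 201 | Fall 2024 | B+
11 | Linear Algebra 201 | Fall 2024 | B+
22 | Databases 301 | Fall 2024 | B
24 | English 201 | Fall 2024 | A
3 | Calculus 201 | Fall 2023 | B-
6 | Databases 301 | Fall 2023 | D
7 | Linear Algebra 201 | Fall 2023 | B-
8 | Linear Algebra 201 | Fall 2023 | C-
9 | Calculus 201 | Fall 2023 | D
13 | Chemistry 101 | Fall 2023 | C+
14 | Linear Algebra 201 | Fall 2023 | F
19 | Calculus 201 | Fall 2023 | B-
20 | Chemistry 101 | Fall 2023 | C-
21 | Linear Algebra 201 | Fall 2023 | B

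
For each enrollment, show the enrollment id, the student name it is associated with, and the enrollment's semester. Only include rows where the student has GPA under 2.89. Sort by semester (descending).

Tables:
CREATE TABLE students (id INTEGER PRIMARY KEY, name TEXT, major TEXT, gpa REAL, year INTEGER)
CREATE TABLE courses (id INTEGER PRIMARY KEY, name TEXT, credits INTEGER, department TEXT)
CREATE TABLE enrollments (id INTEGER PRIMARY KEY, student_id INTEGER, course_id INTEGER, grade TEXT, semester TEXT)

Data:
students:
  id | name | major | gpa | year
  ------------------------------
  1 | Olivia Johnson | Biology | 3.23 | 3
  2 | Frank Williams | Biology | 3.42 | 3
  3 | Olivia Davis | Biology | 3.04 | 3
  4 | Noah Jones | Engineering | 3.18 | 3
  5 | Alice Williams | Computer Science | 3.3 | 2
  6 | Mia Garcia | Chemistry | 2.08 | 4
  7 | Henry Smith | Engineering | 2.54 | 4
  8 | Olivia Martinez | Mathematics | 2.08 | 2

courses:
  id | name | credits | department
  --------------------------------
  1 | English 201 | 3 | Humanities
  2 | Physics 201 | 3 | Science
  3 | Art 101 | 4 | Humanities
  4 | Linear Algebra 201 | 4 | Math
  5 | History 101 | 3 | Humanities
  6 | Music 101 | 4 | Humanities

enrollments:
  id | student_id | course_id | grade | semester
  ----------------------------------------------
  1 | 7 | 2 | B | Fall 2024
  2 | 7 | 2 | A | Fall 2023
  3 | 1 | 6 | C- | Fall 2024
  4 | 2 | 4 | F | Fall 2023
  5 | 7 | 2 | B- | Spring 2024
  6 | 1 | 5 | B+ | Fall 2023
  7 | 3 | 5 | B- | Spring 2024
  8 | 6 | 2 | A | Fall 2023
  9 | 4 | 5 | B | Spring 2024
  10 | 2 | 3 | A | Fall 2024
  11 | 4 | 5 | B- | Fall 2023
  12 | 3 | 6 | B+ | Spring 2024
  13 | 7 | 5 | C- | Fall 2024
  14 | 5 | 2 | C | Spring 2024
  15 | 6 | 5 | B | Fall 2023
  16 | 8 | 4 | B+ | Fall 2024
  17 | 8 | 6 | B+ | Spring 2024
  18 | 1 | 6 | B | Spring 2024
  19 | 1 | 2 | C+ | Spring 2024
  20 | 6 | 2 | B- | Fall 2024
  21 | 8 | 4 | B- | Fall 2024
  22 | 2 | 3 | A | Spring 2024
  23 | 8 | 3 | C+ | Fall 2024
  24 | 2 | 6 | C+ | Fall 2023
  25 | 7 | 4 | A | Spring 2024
SELECT c.id, p.name AS student, c.semester FROM enrollments c JOIN students p ON c.student_id = p.id WHERE p.gpa < 2.89 ORDER BY c.semester DESC

Execution result:
id | student | semester
5 | Henry Smith | Spring 2024
17 | Olivia Martinez | Spring 2024
25 | Henry Smith | Spring 2024
1 | Henry Smith | Fall 2024
13 | Henry Smith | Fall 2024
16 | Olivia Martinez | Fall 2024
20 | Mia Garcia | Fall 2024
21 | Olivia Martinez | Fall 2024
23 | Olivia Martinez | Fall 2024
2 | Henry Smith | Fall 2023
8 | Mia Garcia | Fall 2023
15 | Mia Garcia | Fall 2023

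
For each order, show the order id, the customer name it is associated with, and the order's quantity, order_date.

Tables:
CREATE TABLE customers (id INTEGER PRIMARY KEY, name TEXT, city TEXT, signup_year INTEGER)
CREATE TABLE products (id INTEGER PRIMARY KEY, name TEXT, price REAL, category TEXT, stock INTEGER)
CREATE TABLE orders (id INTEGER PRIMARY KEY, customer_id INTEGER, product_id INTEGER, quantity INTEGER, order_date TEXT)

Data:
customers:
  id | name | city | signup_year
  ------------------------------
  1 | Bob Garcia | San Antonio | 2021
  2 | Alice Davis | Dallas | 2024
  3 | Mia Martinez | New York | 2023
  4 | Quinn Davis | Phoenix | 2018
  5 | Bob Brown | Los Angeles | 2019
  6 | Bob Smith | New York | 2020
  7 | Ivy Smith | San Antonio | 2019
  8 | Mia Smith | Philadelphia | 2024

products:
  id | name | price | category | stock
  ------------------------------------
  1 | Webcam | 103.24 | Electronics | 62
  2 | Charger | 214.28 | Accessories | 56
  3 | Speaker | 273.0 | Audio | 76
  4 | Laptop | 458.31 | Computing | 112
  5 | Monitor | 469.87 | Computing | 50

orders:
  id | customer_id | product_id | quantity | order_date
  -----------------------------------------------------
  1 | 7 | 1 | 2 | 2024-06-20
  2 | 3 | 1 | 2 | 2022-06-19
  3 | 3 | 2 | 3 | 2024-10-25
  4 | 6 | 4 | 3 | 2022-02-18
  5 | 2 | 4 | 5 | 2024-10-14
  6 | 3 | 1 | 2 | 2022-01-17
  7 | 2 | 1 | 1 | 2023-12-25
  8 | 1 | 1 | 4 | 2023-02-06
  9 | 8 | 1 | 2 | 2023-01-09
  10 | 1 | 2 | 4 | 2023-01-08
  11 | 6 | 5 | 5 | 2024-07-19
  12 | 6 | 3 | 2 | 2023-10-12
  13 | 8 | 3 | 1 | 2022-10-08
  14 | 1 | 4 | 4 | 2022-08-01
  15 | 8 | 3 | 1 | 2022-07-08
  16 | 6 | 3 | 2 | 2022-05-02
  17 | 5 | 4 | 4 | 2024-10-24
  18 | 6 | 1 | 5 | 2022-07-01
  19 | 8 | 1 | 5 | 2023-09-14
SELECT c.id, p.name AS customer, c.quantity, c.order_date FROM orders c JOIN customers p ON c.customer_id = p.id

Execution result:
id | customer | quantity | order_date
1 | Ivy Smith | 2 | 2024-06-20
2 | Mia Martinez | 2 | 2022-06-19
3 | Mia Martinez | 3 | 2024-10-25
4 | Bob Smith | 3 | 2022-02-18
5 | Alice Davis | 5 | 2024-10-14
6 | Mia Martinez | 2 | 2022-01-17
7 | Alice Davis | 1 | 2023-12-25
8 | Bob Garcia | 4 | 2023-02-06
9 | Mia Smith | 2 | 2023-01-09
10 | Bob Garcia | 4 | 2023-01-08
11 | Bob Smith | 5 | 2024-07-19
12 | Bob Smith | 2 | 2023-10-12
13 | Mia Smith | 1 | 2022-10-08
14 | Bob Garcia | 4 | 2022-08-01
15 | Mia Smith | 1 | 2022-07-08
16 | Bob Smith | 2 | 2022-05-02
17 | Bob Brown | 4 | 2024-10-24
18 | Bob Smith | 5 | 2022-07-01
19 | Mia Smith | 5 | 2023-09-14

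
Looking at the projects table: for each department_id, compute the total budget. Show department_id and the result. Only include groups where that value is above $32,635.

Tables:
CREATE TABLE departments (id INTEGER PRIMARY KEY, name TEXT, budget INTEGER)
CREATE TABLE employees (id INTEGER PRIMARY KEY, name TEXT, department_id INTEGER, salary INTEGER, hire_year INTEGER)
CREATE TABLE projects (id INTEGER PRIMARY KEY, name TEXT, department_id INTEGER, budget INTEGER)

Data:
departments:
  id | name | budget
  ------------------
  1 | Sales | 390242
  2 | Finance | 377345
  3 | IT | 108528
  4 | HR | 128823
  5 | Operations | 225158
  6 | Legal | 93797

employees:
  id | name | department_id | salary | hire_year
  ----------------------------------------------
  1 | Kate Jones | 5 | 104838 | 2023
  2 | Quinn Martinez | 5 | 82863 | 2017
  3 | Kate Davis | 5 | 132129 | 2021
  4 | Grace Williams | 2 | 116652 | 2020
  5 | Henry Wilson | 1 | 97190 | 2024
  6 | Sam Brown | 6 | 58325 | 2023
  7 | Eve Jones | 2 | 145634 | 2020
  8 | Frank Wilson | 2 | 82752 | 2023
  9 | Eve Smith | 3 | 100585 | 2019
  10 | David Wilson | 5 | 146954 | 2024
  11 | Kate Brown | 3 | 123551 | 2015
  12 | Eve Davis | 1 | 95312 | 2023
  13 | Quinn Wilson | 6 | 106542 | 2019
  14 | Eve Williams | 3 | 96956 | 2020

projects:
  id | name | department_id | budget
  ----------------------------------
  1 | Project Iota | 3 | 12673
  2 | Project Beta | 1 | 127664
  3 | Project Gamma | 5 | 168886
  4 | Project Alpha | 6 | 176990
SELECT department_id, SUM(budget) AS sum_budget FROM projects GROUP BY department_id HAVING SUM(budget) > 32635

Execution result:
department_id | sum_budget
1 | 127664
5 | 168886
6 | 176990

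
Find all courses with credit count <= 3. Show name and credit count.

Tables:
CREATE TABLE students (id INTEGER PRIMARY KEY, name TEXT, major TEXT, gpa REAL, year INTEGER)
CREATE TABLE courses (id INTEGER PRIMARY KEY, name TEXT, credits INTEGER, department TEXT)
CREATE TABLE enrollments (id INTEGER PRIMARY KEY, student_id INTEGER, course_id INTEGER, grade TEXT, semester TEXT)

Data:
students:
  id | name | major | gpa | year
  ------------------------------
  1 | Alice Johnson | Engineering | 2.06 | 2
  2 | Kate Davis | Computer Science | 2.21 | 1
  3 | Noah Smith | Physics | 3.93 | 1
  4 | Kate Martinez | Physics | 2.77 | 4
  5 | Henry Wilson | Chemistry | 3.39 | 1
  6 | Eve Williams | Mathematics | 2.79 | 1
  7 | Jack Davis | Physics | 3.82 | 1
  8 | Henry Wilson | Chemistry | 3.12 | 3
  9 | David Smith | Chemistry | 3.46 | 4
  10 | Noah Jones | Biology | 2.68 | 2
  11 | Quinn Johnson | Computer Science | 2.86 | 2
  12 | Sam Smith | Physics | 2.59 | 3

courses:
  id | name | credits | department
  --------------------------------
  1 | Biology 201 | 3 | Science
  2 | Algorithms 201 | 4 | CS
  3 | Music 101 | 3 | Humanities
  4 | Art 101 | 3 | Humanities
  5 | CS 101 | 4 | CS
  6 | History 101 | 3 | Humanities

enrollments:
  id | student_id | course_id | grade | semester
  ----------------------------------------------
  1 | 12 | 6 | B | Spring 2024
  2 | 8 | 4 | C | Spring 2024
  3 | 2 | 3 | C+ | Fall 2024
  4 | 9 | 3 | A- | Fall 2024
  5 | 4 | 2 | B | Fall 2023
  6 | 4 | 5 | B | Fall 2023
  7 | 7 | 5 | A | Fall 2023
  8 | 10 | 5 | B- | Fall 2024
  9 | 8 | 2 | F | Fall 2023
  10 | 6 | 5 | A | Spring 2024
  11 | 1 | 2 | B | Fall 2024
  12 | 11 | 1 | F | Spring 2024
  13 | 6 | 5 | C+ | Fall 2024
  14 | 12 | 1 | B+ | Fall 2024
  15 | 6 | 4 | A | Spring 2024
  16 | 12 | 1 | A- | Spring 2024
SELECT name, credits FROM courses WHERE credits <= 3

Execution result:
name | credits
Biology 201 | 3
Music 101 | 3
Art 101 | 3
History 101 | 3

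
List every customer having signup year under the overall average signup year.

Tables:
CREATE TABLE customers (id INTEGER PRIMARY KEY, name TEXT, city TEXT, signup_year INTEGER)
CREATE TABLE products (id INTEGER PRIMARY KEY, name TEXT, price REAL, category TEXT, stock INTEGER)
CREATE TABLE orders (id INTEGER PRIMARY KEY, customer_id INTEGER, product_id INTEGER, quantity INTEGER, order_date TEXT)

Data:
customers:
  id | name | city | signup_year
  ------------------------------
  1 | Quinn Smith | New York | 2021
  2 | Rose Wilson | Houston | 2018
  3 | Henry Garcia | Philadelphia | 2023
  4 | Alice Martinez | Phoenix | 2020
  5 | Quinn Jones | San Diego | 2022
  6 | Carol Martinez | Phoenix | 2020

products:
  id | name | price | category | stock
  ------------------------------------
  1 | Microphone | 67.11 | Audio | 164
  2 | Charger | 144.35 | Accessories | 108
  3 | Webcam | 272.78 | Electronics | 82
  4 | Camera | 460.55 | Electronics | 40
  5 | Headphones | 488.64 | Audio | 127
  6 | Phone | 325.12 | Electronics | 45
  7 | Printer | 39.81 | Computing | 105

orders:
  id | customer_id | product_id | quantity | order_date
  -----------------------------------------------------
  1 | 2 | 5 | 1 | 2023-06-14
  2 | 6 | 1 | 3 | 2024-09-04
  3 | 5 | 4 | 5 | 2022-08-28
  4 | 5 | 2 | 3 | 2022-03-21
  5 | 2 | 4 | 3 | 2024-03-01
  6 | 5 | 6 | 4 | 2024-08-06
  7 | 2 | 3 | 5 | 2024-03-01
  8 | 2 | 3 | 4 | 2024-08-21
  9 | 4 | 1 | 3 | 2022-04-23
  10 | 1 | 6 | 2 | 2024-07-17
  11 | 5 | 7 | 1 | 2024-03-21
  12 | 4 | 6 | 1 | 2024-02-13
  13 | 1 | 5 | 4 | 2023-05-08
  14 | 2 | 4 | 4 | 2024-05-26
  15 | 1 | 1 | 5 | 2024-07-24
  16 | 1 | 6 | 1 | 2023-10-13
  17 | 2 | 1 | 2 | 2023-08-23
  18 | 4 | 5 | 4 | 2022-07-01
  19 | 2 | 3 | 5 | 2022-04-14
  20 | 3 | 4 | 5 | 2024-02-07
SELECT name, signup_year FROM customers WHERE signup_year < (SELECT AVG(signup_year) FROM customers)

Execution result:
name | signup_year
Rose Wilson | 2018
Alice Martinez | 2020
Carol Martinez | 2020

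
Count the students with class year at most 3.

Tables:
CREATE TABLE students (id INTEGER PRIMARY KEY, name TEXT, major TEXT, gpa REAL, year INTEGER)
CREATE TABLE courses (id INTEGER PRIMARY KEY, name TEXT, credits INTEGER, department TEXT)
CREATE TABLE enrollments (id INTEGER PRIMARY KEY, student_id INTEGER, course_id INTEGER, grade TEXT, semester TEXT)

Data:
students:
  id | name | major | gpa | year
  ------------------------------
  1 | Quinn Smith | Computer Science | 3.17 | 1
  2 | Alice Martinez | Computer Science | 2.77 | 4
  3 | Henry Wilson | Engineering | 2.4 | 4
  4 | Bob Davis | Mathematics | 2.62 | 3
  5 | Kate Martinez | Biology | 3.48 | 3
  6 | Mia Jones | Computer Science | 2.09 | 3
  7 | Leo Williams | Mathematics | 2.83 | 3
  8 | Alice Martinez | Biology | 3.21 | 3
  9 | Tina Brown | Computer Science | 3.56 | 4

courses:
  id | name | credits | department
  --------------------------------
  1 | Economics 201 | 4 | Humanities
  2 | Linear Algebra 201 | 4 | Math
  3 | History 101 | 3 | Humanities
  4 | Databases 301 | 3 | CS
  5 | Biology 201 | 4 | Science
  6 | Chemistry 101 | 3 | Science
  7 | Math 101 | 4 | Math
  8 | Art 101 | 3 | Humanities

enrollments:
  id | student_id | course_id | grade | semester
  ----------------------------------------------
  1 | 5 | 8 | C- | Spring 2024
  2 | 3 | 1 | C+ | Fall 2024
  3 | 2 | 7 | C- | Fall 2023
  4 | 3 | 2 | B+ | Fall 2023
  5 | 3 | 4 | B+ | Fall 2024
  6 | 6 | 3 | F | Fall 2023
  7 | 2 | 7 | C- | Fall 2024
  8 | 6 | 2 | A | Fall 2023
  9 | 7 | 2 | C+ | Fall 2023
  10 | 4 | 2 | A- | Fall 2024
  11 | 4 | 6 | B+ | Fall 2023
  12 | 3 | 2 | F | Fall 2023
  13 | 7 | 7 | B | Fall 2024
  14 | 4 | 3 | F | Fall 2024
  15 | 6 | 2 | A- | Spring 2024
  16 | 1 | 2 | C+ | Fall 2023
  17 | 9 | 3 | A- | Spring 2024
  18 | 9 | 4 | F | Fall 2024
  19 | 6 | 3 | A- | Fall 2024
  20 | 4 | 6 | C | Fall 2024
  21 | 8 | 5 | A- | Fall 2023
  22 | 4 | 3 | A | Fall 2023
SELECT COUNT(*) FROM students WHERE year <= 3

Execution result:
6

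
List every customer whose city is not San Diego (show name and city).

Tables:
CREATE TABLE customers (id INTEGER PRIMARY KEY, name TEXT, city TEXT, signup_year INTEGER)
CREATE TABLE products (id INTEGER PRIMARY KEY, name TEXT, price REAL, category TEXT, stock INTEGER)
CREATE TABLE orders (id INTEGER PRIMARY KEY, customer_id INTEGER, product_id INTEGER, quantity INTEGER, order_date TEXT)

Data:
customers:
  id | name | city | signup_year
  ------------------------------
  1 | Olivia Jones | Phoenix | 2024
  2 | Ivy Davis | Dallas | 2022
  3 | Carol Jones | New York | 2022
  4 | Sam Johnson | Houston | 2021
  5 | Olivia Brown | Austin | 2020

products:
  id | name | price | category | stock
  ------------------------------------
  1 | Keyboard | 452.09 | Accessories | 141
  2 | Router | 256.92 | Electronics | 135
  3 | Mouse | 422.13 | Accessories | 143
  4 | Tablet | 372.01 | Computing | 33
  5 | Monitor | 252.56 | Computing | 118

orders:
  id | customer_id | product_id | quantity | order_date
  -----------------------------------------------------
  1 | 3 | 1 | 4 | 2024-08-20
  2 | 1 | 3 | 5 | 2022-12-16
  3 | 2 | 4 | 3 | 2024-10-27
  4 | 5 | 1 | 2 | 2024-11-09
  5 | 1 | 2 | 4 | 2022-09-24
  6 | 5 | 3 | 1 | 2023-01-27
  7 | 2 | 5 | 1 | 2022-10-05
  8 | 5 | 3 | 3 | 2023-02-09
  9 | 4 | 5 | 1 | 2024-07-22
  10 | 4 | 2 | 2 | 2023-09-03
SELECT name, city FROM customers WHERE city <> 'San Diego'

Execution result:
name | city
Olivia Jones | Phoenix
Ivy Davis | Dallas
Carol Jones | New York
Sam Johnson | Houston
Olivia Brown | Austin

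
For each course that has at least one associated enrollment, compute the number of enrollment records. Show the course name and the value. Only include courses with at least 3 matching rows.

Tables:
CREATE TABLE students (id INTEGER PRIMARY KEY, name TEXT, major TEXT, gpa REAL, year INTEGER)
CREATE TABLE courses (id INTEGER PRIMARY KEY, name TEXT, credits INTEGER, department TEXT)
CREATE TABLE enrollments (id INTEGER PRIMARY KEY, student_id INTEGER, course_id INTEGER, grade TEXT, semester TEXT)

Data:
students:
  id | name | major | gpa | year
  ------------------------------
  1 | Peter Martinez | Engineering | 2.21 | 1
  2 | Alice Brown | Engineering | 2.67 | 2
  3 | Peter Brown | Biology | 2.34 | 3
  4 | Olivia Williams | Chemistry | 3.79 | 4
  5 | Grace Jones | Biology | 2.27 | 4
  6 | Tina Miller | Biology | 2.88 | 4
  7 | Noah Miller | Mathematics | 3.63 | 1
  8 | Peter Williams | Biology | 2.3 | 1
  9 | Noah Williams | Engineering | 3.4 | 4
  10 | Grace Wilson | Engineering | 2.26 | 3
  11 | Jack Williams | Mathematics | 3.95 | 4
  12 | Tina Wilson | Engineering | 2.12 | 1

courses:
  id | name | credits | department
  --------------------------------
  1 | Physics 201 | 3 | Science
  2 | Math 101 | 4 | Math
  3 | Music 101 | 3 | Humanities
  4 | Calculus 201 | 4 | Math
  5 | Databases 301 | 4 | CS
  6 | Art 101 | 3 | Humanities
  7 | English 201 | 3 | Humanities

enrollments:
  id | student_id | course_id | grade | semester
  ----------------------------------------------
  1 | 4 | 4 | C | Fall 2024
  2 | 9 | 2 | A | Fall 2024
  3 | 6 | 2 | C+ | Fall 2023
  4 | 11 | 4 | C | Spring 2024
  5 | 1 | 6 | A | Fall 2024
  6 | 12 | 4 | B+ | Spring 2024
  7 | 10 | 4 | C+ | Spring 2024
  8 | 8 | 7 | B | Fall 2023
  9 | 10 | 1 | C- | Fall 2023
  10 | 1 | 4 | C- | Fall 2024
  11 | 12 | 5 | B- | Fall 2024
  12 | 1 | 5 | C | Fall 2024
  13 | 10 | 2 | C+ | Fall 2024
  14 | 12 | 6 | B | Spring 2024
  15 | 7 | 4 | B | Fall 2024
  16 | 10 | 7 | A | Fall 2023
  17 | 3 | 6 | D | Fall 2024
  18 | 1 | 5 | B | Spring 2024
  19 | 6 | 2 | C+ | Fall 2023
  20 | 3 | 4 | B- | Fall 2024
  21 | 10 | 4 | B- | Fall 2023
SELECT p.name, COUNT(*) AS n FROM enrollments c JOIN courses p ON c.course_id = p.id GROUP BY p.id, p.name HAVING COUNT(*) >= 3

Execution result:
name | n
Math 101 | 4
Calculus 201 | 8
Databases 301 | 3
Art 101 | 3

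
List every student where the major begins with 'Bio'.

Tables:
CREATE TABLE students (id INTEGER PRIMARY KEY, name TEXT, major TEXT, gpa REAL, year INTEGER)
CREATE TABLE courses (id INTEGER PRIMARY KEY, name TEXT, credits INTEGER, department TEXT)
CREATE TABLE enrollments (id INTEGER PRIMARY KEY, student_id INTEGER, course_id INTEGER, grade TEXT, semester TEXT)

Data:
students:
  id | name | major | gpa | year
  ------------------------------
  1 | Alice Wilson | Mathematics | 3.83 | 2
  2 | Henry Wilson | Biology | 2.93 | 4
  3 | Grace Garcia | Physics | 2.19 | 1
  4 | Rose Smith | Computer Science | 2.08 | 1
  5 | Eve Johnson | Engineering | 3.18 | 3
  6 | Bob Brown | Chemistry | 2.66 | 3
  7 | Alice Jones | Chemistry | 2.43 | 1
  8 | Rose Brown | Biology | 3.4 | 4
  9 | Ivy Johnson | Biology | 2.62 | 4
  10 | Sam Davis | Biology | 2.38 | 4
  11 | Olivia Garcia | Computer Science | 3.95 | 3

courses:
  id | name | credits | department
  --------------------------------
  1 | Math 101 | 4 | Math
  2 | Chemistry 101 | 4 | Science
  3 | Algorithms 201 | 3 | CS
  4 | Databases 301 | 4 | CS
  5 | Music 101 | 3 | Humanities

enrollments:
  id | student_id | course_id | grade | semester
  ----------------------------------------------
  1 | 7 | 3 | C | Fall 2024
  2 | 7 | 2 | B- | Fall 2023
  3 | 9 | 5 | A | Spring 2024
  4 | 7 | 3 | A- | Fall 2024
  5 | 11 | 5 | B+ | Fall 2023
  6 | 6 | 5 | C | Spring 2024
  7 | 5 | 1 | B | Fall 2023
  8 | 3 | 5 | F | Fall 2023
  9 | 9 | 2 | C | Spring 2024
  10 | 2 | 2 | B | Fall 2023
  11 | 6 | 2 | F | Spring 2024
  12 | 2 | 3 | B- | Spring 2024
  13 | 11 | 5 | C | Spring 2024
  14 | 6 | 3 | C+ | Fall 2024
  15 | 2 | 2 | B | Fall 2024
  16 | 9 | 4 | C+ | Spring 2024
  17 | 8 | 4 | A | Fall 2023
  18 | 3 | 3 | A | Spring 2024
SELECT name, major FROM students WHERE major LIKE 'Bio%'

Execution result:
name | major
Henry Wilson | Biology
Rose Brown | Biology
Ivy Johnson | Biology
Sam Davis | Biology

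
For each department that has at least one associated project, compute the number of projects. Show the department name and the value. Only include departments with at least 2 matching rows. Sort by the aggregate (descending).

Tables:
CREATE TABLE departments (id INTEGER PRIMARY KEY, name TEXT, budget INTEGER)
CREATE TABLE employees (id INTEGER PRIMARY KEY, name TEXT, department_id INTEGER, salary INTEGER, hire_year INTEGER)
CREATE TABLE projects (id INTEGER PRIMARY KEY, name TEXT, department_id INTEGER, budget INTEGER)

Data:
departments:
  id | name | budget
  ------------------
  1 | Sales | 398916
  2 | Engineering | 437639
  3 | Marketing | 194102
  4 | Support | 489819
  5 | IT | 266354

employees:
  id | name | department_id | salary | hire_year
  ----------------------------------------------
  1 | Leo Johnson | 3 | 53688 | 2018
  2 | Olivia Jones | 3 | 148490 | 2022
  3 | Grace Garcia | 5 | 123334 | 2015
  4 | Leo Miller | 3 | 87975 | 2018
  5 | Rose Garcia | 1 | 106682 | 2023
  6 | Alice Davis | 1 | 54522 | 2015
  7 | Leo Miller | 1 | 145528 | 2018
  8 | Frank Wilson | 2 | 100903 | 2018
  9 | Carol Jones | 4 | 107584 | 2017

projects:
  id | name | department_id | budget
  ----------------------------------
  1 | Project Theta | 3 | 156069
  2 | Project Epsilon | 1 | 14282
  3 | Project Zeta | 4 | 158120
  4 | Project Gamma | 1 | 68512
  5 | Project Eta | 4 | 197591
SELECT p.name, COUNT(*) AS n FROM projects c JOIN departments p ON c.department_id = p.id GROUP BY p.id, p.name HAVING COUNT(*) >= 2 ORDER BY n DESC

Execution result:
name | n
Sales | 2
Support | 2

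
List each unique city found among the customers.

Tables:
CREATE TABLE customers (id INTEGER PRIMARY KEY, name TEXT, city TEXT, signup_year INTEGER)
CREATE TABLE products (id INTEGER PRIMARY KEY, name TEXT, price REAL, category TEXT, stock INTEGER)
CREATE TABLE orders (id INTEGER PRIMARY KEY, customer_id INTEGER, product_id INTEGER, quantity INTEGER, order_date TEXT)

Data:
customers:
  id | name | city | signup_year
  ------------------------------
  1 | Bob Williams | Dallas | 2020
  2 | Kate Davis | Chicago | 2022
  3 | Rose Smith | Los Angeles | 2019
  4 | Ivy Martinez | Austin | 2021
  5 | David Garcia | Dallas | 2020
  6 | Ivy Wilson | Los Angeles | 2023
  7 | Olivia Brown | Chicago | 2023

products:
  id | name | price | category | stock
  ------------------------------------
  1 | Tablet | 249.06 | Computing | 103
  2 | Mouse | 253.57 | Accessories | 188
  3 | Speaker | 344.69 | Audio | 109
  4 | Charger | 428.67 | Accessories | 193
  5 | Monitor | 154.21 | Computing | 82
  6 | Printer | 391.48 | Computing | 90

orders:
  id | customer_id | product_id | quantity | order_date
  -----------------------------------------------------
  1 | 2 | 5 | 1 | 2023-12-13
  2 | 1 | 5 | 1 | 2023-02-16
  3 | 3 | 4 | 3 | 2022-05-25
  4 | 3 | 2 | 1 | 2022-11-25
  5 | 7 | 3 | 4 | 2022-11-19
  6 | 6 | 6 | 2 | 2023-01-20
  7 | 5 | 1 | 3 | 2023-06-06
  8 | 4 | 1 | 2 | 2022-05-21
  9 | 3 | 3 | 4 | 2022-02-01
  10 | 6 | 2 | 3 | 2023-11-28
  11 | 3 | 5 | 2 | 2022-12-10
SELECT DISTINCT city FROM customers

Execution result:
city
Dallas
Chicago
Los Angeles
Austin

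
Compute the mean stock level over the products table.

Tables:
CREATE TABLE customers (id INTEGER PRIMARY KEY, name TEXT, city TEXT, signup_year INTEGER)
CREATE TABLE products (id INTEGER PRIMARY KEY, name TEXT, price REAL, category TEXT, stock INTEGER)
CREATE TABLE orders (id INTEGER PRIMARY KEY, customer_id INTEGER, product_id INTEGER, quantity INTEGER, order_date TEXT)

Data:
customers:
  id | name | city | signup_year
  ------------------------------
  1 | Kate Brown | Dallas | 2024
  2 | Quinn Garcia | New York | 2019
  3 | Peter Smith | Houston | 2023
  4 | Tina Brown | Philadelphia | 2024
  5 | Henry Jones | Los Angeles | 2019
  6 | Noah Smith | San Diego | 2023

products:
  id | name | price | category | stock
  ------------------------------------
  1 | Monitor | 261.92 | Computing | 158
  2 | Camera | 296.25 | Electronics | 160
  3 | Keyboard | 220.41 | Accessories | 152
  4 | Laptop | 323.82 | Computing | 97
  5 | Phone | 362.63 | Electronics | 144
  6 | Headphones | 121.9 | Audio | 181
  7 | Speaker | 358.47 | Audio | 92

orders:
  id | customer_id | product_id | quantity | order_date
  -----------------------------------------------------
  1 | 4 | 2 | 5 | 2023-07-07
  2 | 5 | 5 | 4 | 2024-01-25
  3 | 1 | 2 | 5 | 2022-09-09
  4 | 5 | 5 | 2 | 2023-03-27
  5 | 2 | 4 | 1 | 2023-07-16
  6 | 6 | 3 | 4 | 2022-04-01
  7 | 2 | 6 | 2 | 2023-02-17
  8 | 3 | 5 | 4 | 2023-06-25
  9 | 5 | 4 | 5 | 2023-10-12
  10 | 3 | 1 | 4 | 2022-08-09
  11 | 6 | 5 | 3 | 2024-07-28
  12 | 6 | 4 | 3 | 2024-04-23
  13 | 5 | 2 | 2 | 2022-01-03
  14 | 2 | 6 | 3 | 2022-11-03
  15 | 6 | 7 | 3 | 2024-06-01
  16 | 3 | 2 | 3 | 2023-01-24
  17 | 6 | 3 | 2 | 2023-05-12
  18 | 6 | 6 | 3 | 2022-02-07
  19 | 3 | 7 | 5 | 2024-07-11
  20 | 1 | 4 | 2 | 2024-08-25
SELECT AVG(stock) FROM products

Execution result:
140.57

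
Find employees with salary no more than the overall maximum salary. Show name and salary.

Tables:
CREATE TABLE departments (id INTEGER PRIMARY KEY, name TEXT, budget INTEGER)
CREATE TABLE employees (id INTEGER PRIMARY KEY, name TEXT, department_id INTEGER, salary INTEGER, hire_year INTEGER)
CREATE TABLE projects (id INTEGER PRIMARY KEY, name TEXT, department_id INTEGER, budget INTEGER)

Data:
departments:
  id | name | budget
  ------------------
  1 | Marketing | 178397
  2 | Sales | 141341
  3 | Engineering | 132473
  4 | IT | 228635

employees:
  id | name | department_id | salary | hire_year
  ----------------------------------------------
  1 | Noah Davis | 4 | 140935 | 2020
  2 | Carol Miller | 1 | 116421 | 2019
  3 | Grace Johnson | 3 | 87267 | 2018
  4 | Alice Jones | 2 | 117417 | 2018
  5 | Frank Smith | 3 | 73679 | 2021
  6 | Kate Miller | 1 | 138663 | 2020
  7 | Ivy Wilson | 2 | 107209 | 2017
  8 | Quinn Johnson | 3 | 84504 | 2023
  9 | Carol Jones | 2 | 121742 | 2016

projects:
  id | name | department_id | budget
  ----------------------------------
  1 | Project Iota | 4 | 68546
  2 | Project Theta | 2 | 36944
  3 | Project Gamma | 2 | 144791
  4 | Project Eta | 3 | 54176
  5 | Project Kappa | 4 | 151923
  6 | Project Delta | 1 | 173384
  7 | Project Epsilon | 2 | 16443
SELECT name, salary FROM employees WHERE salary <= (SELECT MAX(salary) FROM employees)

Execution result:
name | salary
Noah Davis | 140935
Carol Miller | 116421
Grace Johnson | 87267
Alice Jones | 117417
Frank Smith | 73679
Kate Miller | 138663
Ivy Wilson | 107209
Quinn Johnson | 84504
Carol Jones | 121742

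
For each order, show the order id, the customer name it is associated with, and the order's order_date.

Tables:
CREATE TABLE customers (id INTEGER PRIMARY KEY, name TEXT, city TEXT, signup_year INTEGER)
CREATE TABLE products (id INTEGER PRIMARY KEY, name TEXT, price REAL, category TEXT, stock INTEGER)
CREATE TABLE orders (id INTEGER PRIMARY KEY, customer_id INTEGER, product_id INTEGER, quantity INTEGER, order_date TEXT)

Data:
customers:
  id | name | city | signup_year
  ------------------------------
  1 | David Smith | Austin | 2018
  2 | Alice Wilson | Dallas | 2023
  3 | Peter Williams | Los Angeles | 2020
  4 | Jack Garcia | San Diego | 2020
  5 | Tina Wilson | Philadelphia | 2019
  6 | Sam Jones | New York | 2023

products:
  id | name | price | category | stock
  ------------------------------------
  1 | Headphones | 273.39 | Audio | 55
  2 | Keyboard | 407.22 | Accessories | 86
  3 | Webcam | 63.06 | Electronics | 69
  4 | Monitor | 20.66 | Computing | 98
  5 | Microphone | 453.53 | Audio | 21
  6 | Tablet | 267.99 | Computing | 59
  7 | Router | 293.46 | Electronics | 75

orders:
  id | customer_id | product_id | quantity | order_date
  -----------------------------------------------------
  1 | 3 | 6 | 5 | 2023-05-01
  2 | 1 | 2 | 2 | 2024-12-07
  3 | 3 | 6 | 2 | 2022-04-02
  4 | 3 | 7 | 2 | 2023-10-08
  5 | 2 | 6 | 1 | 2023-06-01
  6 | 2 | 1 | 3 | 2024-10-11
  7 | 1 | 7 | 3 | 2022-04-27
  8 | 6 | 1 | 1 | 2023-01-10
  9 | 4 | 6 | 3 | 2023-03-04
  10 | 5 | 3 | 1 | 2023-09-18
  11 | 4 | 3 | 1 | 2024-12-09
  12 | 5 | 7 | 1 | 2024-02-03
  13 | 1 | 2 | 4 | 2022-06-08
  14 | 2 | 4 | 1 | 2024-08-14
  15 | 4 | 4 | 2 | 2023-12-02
SELECT c.id, p.name AS customer, c.order_date FROM orders c JOIN customers p ON c.customer_id = p.id

Execution result:
id | customer | order_date
1 | Peter Williams | 2023-05-01
2 | David Smith | 2024-12-07
3 | Peter Williams | 2022-04-02
4 | Peter Williams | 2023-10-08
5 | Alice Wilson | 2023-06-01
6 | Alice Wilson | 2024-10-11
7 | David Smith | 2022-04-27
8 | Sam Jones | 2023-01-10
9 | Jack Garcia | 2023-03-04
10 | Tina Wilson | 2023-09-18
11 | Jack Garcia | 2024-12-09
12 | Tina Wilson | 2024-02-03
13 | David Smith | 2022-06-08
14 | Alice Wilson | 2024-08-14
15 | Jack Garcia | 2023-12-02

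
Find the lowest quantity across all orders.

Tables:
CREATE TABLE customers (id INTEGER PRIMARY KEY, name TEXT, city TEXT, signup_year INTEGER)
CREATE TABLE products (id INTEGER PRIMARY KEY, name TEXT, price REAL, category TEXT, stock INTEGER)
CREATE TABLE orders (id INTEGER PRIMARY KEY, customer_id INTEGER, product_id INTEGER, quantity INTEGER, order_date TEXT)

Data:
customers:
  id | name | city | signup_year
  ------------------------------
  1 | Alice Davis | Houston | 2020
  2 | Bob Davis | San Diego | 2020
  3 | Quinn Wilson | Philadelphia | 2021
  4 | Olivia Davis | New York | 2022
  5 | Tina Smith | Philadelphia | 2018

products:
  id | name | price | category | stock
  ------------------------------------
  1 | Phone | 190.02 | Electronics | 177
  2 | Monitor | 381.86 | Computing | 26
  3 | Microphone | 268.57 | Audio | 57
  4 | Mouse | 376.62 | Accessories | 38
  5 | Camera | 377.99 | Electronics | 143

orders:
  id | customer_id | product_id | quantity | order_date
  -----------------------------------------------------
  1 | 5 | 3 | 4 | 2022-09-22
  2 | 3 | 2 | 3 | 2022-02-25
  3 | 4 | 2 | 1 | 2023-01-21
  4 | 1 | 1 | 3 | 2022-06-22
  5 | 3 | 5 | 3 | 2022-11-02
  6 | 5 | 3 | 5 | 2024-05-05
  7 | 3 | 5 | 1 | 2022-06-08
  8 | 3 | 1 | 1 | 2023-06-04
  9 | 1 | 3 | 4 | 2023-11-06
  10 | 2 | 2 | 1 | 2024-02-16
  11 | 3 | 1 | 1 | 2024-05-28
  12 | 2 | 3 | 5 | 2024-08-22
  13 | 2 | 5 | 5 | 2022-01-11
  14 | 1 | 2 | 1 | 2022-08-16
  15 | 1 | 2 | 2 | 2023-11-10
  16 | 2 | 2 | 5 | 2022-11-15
SELECT MIN(quantity) FROM orders

Execution result:
1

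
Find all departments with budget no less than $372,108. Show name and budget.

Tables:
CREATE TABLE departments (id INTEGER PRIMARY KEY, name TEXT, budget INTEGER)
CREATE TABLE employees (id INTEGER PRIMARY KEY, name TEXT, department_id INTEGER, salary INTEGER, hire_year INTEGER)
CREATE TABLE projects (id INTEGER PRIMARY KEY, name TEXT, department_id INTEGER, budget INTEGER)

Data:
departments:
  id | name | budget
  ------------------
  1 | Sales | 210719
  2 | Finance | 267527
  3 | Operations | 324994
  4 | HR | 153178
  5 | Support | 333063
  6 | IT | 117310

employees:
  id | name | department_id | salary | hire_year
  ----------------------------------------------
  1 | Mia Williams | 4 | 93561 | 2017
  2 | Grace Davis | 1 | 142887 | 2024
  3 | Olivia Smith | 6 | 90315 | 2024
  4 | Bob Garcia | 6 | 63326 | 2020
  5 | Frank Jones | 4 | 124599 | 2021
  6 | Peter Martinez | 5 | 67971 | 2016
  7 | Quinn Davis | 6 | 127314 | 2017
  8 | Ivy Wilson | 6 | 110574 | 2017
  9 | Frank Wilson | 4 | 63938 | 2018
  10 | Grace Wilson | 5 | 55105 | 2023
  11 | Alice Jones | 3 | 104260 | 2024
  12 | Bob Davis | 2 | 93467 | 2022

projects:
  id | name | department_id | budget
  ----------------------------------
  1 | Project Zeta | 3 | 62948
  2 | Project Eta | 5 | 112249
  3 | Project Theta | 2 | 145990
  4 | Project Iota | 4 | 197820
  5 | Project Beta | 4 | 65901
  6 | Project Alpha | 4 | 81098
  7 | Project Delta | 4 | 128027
SELECT name, budget FROM departments WHERE budget >= 372108

Execution result:
(no rows)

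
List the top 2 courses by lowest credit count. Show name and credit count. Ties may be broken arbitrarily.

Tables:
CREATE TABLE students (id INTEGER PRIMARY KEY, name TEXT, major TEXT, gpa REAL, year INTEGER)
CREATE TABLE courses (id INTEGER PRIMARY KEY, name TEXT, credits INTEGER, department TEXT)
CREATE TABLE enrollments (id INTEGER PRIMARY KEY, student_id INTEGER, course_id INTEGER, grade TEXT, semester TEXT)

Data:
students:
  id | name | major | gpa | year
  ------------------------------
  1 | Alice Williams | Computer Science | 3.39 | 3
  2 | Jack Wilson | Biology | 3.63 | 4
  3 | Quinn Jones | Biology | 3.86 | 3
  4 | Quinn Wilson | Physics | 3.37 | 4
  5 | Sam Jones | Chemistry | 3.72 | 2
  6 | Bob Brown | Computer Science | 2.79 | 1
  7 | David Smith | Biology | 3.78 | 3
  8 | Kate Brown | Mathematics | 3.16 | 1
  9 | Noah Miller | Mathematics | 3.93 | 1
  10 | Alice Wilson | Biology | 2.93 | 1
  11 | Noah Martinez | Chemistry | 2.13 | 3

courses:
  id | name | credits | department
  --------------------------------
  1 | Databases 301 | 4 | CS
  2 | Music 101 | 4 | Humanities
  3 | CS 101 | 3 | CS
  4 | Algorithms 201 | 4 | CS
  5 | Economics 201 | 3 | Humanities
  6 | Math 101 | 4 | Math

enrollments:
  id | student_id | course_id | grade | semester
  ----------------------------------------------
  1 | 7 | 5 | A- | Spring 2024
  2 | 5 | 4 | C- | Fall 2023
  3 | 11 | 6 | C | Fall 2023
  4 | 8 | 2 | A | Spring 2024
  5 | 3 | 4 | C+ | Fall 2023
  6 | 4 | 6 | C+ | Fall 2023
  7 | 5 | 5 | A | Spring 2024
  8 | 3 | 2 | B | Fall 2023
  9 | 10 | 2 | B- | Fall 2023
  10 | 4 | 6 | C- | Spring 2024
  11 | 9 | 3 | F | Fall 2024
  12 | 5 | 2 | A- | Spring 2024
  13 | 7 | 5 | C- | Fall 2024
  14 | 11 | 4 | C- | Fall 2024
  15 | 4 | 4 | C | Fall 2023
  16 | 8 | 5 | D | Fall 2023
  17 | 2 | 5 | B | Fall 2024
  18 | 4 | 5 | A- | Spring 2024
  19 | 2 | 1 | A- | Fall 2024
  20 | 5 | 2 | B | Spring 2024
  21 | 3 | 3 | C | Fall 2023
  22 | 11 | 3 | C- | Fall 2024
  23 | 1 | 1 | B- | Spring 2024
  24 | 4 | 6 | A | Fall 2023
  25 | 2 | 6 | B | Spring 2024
SELECT name, credits FROM courses ORDER BY credits ASC LIMIT 2

Execution result:
name | credits
CS 101 | 3
Economics 201 | 3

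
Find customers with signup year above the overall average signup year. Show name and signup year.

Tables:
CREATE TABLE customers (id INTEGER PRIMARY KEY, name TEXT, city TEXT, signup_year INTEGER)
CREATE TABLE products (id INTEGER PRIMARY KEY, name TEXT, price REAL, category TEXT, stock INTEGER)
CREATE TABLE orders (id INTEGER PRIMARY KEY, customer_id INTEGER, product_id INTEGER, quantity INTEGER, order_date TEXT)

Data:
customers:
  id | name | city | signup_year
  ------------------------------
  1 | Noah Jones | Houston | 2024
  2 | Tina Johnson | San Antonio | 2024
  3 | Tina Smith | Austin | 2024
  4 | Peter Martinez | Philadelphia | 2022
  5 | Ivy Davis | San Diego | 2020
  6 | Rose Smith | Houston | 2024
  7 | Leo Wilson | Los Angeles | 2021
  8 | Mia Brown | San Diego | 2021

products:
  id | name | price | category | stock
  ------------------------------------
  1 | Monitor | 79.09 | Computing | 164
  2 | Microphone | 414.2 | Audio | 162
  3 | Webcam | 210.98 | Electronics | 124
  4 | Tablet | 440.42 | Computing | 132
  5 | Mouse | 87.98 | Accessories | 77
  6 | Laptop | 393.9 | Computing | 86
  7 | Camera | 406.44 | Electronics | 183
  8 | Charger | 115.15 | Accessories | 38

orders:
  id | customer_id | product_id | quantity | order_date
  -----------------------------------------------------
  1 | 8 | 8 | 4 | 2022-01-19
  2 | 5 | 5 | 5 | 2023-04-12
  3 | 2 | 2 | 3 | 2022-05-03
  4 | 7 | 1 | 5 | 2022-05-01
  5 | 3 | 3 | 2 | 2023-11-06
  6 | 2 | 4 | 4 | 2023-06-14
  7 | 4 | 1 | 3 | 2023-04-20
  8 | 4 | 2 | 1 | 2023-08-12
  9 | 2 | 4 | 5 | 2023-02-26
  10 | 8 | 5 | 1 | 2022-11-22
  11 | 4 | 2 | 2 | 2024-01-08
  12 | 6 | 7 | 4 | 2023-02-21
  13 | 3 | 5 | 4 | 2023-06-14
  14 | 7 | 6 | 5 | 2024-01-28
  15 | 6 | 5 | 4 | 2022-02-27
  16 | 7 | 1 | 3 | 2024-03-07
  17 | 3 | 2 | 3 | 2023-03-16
SELECT name, signup_year FROM customers WHERE signup_year > (SELECT AVG(signup_year) FROM customers)

Execution result:
name | signup_year
Noah Jones | 2024
Tina Johnson | 2024
Tina Smith | 2024
Rose Smith | 2024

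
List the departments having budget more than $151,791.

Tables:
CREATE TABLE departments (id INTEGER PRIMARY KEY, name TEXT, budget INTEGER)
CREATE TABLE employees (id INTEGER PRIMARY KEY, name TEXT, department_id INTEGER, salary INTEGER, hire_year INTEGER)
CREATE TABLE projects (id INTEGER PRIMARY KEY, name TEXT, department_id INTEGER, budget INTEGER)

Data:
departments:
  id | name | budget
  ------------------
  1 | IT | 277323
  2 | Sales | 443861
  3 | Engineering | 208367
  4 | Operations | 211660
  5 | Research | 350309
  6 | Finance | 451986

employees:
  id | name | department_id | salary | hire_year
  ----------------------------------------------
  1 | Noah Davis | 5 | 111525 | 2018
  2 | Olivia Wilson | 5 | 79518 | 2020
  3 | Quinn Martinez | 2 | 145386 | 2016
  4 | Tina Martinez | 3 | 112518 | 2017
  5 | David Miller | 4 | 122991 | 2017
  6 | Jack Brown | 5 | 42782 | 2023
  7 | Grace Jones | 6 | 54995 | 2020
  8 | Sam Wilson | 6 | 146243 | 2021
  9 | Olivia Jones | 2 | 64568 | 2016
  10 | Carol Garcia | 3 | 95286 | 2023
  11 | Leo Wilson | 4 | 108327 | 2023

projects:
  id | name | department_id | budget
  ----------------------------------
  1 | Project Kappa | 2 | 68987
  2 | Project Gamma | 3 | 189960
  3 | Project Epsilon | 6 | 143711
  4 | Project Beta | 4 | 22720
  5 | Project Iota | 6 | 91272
SELECT name, budget FROM departments WHERE budget > 151791

Execution result:
name | budget
IT | 277323
Sales | 443861
Engineering | 208367
Operations | 211660
Research | 350309
Finance | 451986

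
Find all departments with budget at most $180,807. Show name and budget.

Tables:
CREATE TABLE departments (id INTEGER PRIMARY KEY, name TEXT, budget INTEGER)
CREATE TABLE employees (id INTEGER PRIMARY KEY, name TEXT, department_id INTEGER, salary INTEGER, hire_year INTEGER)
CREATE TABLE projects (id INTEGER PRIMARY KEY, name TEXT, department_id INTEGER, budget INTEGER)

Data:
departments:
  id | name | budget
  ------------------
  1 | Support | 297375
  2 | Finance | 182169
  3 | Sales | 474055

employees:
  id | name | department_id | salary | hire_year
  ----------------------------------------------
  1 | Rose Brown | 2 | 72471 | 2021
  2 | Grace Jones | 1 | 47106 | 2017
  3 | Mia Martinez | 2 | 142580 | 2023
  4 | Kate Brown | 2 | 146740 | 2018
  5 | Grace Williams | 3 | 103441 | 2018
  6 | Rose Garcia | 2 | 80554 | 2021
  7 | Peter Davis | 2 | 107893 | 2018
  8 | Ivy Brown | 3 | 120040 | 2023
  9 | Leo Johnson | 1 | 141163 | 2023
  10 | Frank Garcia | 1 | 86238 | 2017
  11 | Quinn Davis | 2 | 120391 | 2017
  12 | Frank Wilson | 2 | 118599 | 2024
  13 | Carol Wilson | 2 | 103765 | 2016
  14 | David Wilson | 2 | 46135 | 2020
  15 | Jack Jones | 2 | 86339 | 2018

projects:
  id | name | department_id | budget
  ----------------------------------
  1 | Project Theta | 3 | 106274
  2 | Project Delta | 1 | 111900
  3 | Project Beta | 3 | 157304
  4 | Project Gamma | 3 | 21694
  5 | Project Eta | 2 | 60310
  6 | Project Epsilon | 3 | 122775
SELECT name, budget FROM departments WHERE budget <= 180807

Execution result:
(no rows)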